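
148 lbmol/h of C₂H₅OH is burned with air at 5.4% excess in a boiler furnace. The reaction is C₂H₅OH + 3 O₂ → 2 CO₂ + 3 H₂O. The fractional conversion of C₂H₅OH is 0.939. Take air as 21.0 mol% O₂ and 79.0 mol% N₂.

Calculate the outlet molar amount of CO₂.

Stoichiometric O₂ = 3 × 148 = 444 lbmol/h; O₂ fed = 444 × 1.054 = 468 lbmol/h.
N₂ fed = 468 × 79/21 = 1760 lbmol/h.
Fuel reacted = 0.939 × 148 → ξ = 139 lbmol/h.
Outlet (n = n₀ + ν ξ):
  C₂H₅OH: 148 − 1(139) = 9.028
  O₂: 468 − 3(139) = 51.06
  N₂: 1760 (inert)
  CO₂: 0 + 2(139) = 277.9
  H₂O: 0 + 3(139) = 416.9

278 lbmol/h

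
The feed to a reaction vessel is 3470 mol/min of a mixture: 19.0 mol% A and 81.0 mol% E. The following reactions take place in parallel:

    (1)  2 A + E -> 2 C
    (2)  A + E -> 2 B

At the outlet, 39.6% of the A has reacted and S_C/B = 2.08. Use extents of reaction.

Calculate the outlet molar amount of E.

2650 mol/min

Conversion of A: A consumed = 0.396 × 659.3 = 261.1 mol/min = 2ξ₁ + 1ξ₂.
Selectivity: 2ξ₁ / (2ξ₂) = 2.08 → ξ₁ = 2.08 ξ₂.
Substitute: (2·2.08 + 1) ξ₂ = 261.1 → ξ₂ = 50.6 mol/min, ξ₁ = 105.2 mol/min.
Outlet amounts (n = n₀ + Σ ν·ξ):
  A: 659.3 − 2(105.2) − 1(50.6) = 398.2
  E: 2811 − 1(105.2) − 1(50.6) = 2655
  C: 0 + 2(105.2) = 210.5
  B: 0 + 2(50.6) = 101.2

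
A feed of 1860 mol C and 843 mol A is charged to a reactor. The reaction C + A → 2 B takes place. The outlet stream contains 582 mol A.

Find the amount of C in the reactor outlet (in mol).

For A: n = n₀ − 1ξ → 582 = 843 − 1ξ, giving ξ = 261 mol.
Outlet amounts (n = n₀ + ν ξ):
  C: 1860 − 1(261) = 1599
  A: 843 − 1(261) = 582
  B: 0 + 2(261) = 522

1600 mol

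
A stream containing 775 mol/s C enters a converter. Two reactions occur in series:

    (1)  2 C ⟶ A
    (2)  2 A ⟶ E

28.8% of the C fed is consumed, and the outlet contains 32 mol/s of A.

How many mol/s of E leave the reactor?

Conversion of C: C consumed = 2ξ₁ = 0.288 × 775 → ξ₁ = 111.6 mol/s.
A balance: n_A = 0 + 1ξ₁ − 2ξ₂ = 32 → ξ₂ = (1·111.6 − 32)/2 = 39.8 mol/s.
Outlet amounts (n = n₀ + Σ ν·ξ):
  C: 775 − 2(111.6) = 551.8
  A: 0 + 1(111.6) − 2(39.8) = 32
  E: 0 + 1(39.8) = 39.8

39.8 mol/s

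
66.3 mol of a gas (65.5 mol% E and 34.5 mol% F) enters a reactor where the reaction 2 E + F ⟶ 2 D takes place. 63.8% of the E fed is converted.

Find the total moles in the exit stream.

52.4 mol

E reacted = 0.638 × 43.43 = 27.71 mol; ν_E = −2, so ξ = 27.71/2 = 13.85 mol.
Outlet amounts (n = n₀ + ν ξ):
  E: 43.43 − 2(13.85) = 15.72
  F: 22.87 − 1(13.85) = 9.02
  D: 0 + 2(13.85) = 27.71
Total out = 15.72 + 9.02 + 27.71 = 52.45 mol.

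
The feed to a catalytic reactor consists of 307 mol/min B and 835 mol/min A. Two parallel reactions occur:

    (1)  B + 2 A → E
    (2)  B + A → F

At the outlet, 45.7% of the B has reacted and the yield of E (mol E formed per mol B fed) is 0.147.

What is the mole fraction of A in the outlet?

0.679

Yield of E: 1ξ₁ / 307 = 0.147 → ξ₁ = 45.13 mol/min.
Conversion of B: 1ξ₁ + 1ξ₂ = 0.457 × 307 = 140.3 → ξ₂ = 95.17 mol/min.
Outlet amounts (n = n₀ + Σ ν·ξ):
  B: 307 − 1(45.13) − 1(95.17) = 166.7
  A: 835 − 2(45.13) − 1(95.17) = 649.6
  E: 0 + 1(45.13) = 45.13
  F: 0 + 1(95.17) = 95.17
Total out = 956.6 mol/min; y_A = 649.6 / 956.6 = 0.6791.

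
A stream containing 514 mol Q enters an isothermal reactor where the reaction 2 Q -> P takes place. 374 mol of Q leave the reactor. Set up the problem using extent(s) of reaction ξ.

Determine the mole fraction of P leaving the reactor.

For Q: n = n₀ − 2ξ → 374 = 514 − 2ξ, giving ξ = 70 mol.
Outlet amounts (n = n₀ + ν ξ):
  Q: 514 − 2(70) = 374
  P: 0 + 1(70) = 70
Total out = 444 mol; y_P = 70 / 444 = 0.1577.

0.158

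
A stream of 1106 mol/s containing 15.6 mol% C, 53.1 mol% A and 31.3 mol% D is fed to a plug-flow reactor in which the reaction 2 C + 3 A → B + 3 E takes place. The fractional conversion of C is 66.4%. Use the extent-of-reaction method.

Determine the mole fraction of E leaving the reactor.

0.164

C reacted = 0.664 × 172.5 = 114.6 mol/s; ν_C = −2, so ξ = 114.6/2 = 57.28 mol/s.
Outlet amounts (n = n₀ + ν ξ):
  C: 172.5 − 2(57.28) = 57.97
  A: 587.3 − 3(57.28) = 415.4
  B: 0 + 1(57.28) = 57.28
  E: 0 + 3(57.28) = 171.8
  D: 346.2 (inert)
Total out = 1049 mol/s; y_E = 171.8 / 1049 = 0.1639.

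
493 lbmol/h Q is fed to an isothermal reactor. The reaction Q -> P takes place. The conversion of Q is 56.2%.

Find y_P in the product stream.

0.562

Q reacted = 0.562 × 493 = 277.1 lbmol/h; ν_Q = −1, so ξ = 277.1/1 = 277.1 lbmol/h.
Outlet amounts (n = n₀ + ν ξ):
  Q: 493 − 1(277.1) = 215.9
  P: 0 + 1(277.1) = 277.1
Total out = 493 lbmol/h; y_P = 277.1 / 493 = 0.562.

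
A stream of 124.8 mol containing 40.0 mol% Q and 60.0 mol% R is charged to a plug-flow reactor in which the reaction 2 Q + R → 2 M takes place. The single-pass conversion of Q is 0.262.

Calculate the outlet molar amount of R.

Q reacted = 0.262 × 49.92 = 13.08 mol; ν_Q = −2, so ξ = 13.08/2 = 6.54 mol.
Outlet amounts (n = n₀ + ν ξ):
  Q: 49.92 − 2(6.54) = 36.84
  R: 74.88 − 1(6.54) = 68.34
  M: 0 + 2(6.54) = 13.08

68.3 mol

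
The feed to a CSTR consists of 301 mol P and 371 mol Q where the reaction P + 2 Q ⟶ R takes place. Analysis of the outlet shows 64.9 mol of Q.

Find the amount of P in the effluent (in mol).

For Q: n = n₀ − 2ξ → 64.9 = 371 − 2ξ, giving ξ = 153.1 mol.
Outlet amounts (n = n₀ + ν ξ):
  P: 301 − 1(153.1) = 147.9
  Q: 371 − 2(153.1) = 64.9
  R: 0 + 1(153.1) = 153.1

148 mol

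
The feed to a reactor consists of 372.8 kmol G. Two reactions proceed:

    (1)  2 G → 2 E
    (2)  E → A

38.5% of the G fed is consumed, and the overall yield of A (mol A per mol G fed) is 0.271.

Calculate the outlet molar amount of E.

42.5 kmol

Conversion of G: G consumed = 2ξ₁ = 0.385 × 372.8 → ξ₁ = 71.76 kmol.
Yield of A: 1ξ₂ / 372.8 = 0.271 → ξ₂ = 101 kmol.
Outlet amounts (n = n₀ + Σ ν·ξ):
  G: 372.8 − 2(71.76) = 229.3
  E: 0 + 2(71.76) − 1(101) = 42.5
  A: 0 + 1(101) = 101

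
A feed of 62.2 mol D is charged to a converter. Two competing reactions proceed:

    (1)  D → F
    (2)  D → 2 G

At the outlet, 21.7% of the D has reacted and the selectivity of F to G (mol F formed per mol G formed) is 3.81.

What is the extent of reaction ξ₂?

ξ₂ = 1.57 mol

Conversion of D: D consumed = 0.217 × 62.2 = 13.5 mol = 1ξ₁ + 1ξ₂.
Selectivity: 1ξ₁ / (2ξ₂) = 3.81 → ξ₁ = 7.62 ξ₂.
Substitute: (1·7.62 + 1) ξ₂ = 13.5 → ξ₂ = 1.566 mol, ξ₁ = 11.93 mol.
Outlet amounts (n = n₀ + Σ ν·ξ):
  D: 62.2 − 1(11.93) − 1(1.566) = 48.7
  F: 0 + 1(11.93) = 11.93
  G: 0 + 2(1.566) = 3.132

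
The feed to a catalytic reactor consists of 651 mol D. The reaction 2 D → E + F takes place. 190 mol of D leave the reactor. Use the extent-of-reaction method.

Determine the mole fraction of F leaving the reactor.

For D: n = n₀ − 2ξ → 190 = 651 − 2ξ, giving ξ = 230.5 mol.
Outlet amounts (n = n₀ + ν ξ):
  D: 651 − 2(230.5) = 190
  E: 0 + 1(230.5) = 230.5
  F: 0 + 1(230.5) = 230.5
Total out = 651 mol; y_F = 230.5 / 651 = 0.3541.

0.354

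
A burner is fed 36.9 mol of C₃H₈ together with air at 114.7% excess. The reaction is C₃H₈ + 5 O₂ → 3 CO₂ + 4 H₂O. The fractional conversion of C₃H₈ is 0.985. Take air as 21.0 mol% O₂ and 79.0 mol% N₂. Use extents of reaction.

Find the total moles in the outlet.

1960 mol

Stoichiometric O₂ = 5 × 36.9 = 184.5 mol; O₂ fed = 184.5 × 2.147 = 396.1 mol.
N₂ fed = 396.1 × 79/21 = 1490 mol.
Fuel reacted = 0.985 × 36.9 → ξ = 36.35 mol.
Outlet (n = n₀ + ν ξ):
  C₃H₈: 36.9 − 1(36.35) = 0.5535
  O₂: 396.1 − 5(36.35) = 214.4
  N₂: 1490 (inert)
  CO₂: 0 + 3(36.35) = 109
  H₂O: 0 + 4(36.35) = 145.4
Total out = 0.5535 + 214.4 + 1490 + 109 + 145.4 = 1960 mol.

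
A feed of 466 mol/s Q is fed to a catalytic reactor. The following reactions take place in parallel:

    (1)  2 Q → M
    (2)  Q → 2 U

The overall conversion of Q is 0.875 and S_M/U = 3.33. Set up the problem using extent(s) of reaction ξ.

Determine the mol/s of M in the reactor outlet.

190 mol/s

Conversion of Q: Q consumed = 0.875 × 466 = 407.8 mol/s = 2ξ₁ + 1ξ₂.
Selectivity: 1ξ₁ / (2ξ₂) = 3.33 → ξ₁ = 6.66 ξ₂.
Substitute: (2·6.66 + 1) ξ₂ = 407.8 → ξ₂ = 28.47 mol/s, ξ₁ = 189.6 mol/s.
Outlet amounts (n = n₀ + Σ ν·ξ):
  Q: 466 − 2(189.6) − 1(28.47) = 58.25
  M: 0 + 1(189.6) = 189.6
  U: 0 + 2(28.47) = 56.95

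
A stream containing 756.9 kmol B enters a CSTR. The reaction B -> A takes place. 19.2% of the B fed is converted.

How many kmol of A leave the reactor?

B reacted = 0.192 × 756.9 = 145.3 kmol; ν_B = −1, so ξ = 145.3/1 = 145.3 kmol.
Outlet amounts (n = n₀ + ν ξ):
  B: 756.9 − 1(145.3) = 611.6
  A: 0 + 1(145.3) = 145.3

145 kmol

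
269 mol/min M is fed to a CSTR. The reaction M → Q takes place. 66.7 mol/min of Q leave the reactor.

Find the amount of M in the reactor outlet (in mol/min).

For Q: n = n₀ + 1ξ → 66.7 = 0 + 1ξ, giving ξ = 66.7 mol/min.
Outlet amounts (n = n₀ + ν ξ):
  M: 269 − 1(66.7) = 202.3
  Q: 0 + 1(66.7) = 66.7

202 mol/min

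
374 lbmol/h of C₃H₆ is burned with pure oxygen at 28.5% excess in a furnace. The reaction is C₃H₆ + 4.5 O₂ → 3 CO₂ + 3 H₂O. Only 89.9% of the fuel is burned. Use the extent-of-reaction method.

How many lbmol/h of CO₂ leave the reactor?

Stoichiometric O₂ = 4.5 × 374 = 1683 lbmol/h; O₂ fed = 1683 × 1.285 = 2163 lbmol/h.
Fuel reacted = 0.899 × 374 → ξ = 336.2 lbmol/h.
Outlet (n = n₀ + ν ξ):
  C₃H₆: 374 − 1(336.2) = 37.77
  O₂: 2163 − 4.5(336.2) = 649.6
  CO₂: 0 + 3(336.2) = 1009
  H₂O: 0 + 3(336.2) = 1009

1010 lbmol/h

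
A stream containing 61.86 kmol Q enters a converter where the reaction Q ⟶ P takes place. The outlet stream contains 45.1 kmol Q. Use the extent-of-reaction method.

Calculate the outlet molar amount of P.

For Q: n = n₀ − 1ξ → 45.1 = 61.86 − 1ξ, giving ξ = 16.76 kmol.
Outlet amounts (n = n₀ + ν ξ):
  Q: 61.86 − 1(16.76) = 45.1
  P: 0 + 1(16.76) = 16.76

16.8 kmol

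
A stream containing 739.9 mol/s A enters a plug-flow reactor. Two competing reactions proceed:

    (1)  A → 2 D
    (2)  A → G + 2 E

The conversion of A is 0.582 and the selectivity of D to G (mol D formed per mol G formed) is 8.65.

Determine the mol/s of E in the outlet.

Conversion of A: A consumed = 0.582 × 739.9 = 430.6 mol/s = 1ξ₁ + 1ξ₂.
Selectivity: 2ξ₁ / (1ξ₂) = 8.65 → ξ₁ = 4.325 ξ₂.
Substitute: (1·4.325 + 1) ξ₂ = 430.6 → ξ₂ = 80.87 mol/s, ξ₁ = 349.8 mol/s.
Outlet amounts (n = n₀ + Σ ν·ξ):
  A: 739.9 − 1(349.8) − 1(80.87) = 309.3
  D: 0 + 2(349.8) = 699.5
  G: 0 + 1(80.87) = 80.87
  E: 0 + 2(80.87) = 161.7

162 mol/s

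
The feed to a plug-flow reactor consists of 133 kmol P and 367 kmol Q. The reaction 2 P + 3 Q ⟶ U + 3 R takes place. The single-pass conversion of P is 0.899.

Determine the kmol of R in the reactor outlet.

P reacted = 0.899 × 133 = 119.6 kmol; ν_P = −2, so ξ = 119.6/2 = 59.78 kmol.
Outlet amounts (n = n₀ + ν ξ):
  P: 133 − 2(59.78) = 13.43
  Q: 367 − 3(59.78) = 187.6
  U: 0 + 1(59.78) = 59.78
  R: 0 + 3(59.78) = 179.4

179 kmol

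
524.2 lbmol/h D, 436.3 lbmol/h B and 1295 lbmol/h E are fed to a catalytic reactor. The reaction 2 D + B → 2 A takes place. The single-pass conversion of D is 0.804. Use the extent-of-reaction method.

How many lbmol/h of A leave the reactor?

D reacted = 0.804 × 524.2 = 421.5 lbmol/h; ν_D = −2, so ξ = 421.5/2 = 210.7 lbmol/h.
Outlet amounts (n = n₀ + ν ξ):
  D: 524.2 − 2(210.7) = 102.7
  B: 436.3 − 1(210.7) = 225.6
  A: 0 + 2(210.7) = 421.5
  E: 1295 (inert)

421 lbmol/h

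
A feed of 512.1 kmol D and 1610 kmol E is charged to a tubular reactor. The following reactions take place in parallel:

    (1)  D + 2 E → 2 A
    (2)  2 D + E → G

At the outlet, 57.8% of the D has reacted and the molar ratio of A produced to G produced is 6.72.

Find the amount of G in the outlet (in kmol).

Conversion of D: D consumed = 0.578 × 512.1 = 296 kmol = 1ξ₁ + 2ξ₂.
Selectivity: 2ξ₁ / (1ξ₂) = 6.72 → ξ₁ = 3.36 ξ₂.
Substitute: (1·3.36 + 2) ξ₂ = 296 → ξ₂ = 55.22 kmol, ξ₁ = 185.5 kmol.
Outlet amounts (n = n₀ + Σ ν·ξ):
  D: 512.1 − 1(185.5) − 2(55.22) = 216.1
  E: 1610 − 2(185.5) − 1(55.22) = 1184
  A: 0 + 2(185.5) = 371.1
  G: 0 + 1(55.22) = 55.22

55.2 kmol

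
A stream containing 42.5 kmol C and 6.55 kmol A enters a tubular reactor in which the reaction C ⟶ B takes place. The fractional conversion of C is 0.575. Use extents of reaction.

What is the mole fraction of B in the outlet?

0.498

C reacted = 0.575 × 42.5 = 24.44 kmol; ν_C = −1, so ξ = 24.44/1 = 24.44 kmol.
Outlet amounts (n = n₀ + ν ξ):
  C: 42.5 − 1(24.44) = 18.06
  B: 0 + 1(24.44) = 24.44
  A: 6.55 (inert)
Total out = 49.05 kmol; y_B = 24.44 / 49.05 = 0.4982.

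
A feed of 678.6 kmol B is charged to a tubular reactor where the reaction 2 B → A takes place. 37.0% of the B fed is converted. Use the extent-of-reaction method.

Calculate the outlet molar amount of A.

126 kmol

B reacted = 0.37 × 678.6 = 251.1 kmol; ν_B = −2, so ξ = 251.1/2 = 125.5 kmol.
Outlet amounts (n = n₀ + ν ξ):
  B: 678.6 − 2(125.5) = 427.5
  A: 0 + 1(125.5) = 125.5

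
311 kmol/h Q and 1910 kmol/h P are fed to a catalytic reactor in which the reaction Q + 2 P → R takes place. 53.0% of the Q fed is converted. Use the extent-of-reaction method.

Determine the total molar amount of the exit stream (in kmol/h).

Q reacted = 0.53 × 311 = 164.8 kmol/h; ν_Q = −1, so ξ = 164.8/1 = 164.8 kmol/h.
Outlet amounts (n = n₀ + ν ξ):
  Q: 311 − 1(164.8) = 146.2
  P: 1910 − 2(164.8) = 1580
  R: 0 + 1(164.8) = 164.8
Total out = 146.2 + 1580 + 164.8 = 1891 kmol/h.

1890 kmol/h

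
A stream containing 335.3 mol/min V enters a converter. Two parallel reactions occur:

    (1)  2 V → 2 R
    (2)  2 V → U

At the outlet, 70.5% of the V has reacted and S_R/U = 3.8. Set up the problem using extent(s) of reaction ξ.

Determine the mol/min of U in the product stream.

Conversion of V: V consumed = 0.705 × 335.3 = 236.4 mol/min = 2ξ₁ + 2ξ₂.
Selectivity: 2ξ₁ / (1ξ₂) = 3.8 → ξ₁ = 1.9 ξ₂.
Substitute: (2·1.9 + 2) ξ₂ = 236.4 → ξ₂ = 40.76 mol/min, ξ₁ = 77.44 mol/min.
Outlet amounts (n = n₀ + Σ ν·ξ):
  V: 335.3 − 2(77.44) − 2(40.76) = 98.91
  R: 0 + 2(77.44) = 154.9
  U: 0 + 1(40.76) = 40.76

40.8 mol/min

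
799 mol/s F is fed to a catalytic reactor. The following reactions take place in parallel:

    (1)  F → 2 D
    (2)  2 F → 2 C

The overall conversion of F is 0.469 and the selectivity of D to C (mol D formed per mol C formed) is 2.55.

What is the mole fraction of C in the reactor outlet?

0.163

Conversion of F: F consumed = 0.469 × 799 = 374.7 mol/s = 1ξ₁ + 2ξ₂.
Selectivity: 2ξ₁ / (2ξ₂) = 2.55 → ξ₁ = 2.55 ξ₂.
Substitute: (1·2.55 + 2) ξ₂ = 374.7 → ξ₂ = 82.36 mol/s, ξ₁ = 210 mol/s.
Outlet amounts (n = n₀ + Σ ν·ξ):
  F: 799 − 1(210) − 2(82.36) = 424.3
  D: 0 + 2(210) = 420
  C: 0 + 2(82.36) = 164.7
Total out = 1009 mol/s; y_C = 164.7 / 1009 = 0.1632.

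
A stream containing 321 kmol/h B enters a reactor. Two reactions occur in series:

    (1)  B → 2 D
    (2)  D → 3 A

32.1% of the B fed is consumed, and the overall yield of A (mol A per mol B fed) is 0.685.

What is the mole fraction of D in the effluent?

0.233

Conversion of B: B consumed = 1ξ₁ = 0.321 × 321 → ξ₁ = 103 kmol/h.
Yield of A: 3ξ₂ / 321 = 0.685 → ξ₂ = 73.3 kmol/h.
Outlet amounts (n = n₀ + Σ ν·ξ):
  B: 321 − 1(103) = 218
  D: 0 + 2(103) − 1(73.3) = 132.8
  A: 0 + 3(73.3) = 219.9
Total out = 570.6 kmol/h; y_D = 132.8 / 570.6 = 0.2327.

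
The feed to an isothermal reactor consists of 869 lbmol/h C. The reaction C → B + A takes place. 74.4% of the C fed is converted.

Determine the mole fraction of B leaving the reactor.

C reacted = 0.744 × 869 = 646.5 lbmol/h; ν_C = −1, so ξ = 646.5/1 = 646.5 lbmol/h.
Outlet amounts (n = n₀ + ν ξ):
  C: 869 − 1(646.5) = 222.5
  B: 0 + 1(646.5) = 646.5
  A: 0 + 1(646.5) = 646.5
Total out = 1516 lbmol/h; y_B = 646.5 / 1516 = 0.4266.

0.427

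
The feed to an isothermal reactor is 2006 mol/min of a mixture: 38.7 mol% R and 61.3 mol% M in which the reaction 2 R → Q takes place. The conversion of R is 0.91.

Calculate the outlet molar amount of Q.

R reacted = 0.91 × 776.3 = 706.5 mol/min; ν_R = −2, so ξ = 706.5/2 = 353.2 mol/min.
Outlet amounts (n = n₀ + ν ξ):
  R: 776.3 − 2(353.2) = 69.87
  Q: 0 + 1(353.2) = 353.2
  M: 1230 (inert)

353 mol/min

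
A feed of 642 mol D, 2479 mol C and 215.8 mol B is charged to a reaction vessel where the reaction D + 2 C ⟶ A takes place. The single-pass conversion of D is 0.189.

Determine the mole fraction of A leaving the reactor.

D reacted = 0.189 × 642 = 121.3 mol; ν_D = −1, so ξ = 121.3/1 = 121.3 mol.
Outlet amounts (n = n₀ + ν ξ):
  D: 642 − 1(121.3) = 520.7
  C: 2479 − 2(121.3) = 2236
  A: 0 + 1(121.3) = 121.3
  B: 215.8 (inert)
Total out = 3094 mol; y_A = 121.3 / 3094 = 0.03922.

0.0392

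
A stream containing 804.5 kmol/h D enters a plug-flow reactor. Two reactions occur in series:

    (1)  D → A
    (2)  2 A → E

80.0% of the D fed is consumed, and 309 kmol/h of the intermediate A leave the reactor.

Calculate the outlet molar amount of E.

167 kmol/h

Conversion of D: D consumed = 1ξ₁ = 0.8 × 804.5 → ξ₁ = 643.6 kmol/h.
A balance: n_A = 0 + 1ξ₁ − 2ξ₂ = 309 → ξ₂ = (1·643.6 − 309)/2 = 167.3 kmol/h.
Outlet amounts (n = n₀ + Σ ν·ξ):
  D: 804.5 − 1(643.6) = 160.9
  A: 0 + 1(643.6) − 2(167.3) = 309
  E: 0 + 1(167.3) = 167.3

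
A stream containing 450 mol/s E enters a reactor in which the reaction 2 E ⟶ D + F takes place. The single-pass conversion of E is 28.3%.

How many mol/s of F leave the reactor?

63.7 mol/s

E reacted = 0.283 × 450 = 127.3 mol/s; ν_E = −2, so ξ = 127.3/2 = 63.67 mol/s.
Outlet amounts (n = n₀ + ν ξ):
  E: 450 − 2(63.67) = 322.6
  D: 0 + 1(63.67) = 63.67
  F: 0 + 1(63.67) = 63.67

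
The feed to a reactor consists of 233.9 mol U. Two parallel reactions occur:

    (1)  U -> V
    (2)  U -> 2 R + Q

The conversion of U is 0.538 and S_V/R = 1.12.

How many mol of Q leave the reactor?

Conversion of U: U consumed = 0.538 × 233.9 = 125.8 mol = 1ξ₁ + 1ξ₂.
Selectivity: 1ξ₁ / (2ξ₂) = 1.12 → ξ₁ = 2.24 ξ₂.
Substitute: (1·2.24 + 1) ξ₂ = 125.8 → ξ₂ = 38.84 mol, ξ₁ = 87 mol.
Outlet amounts (n = n₀ + Σ ν·ξ):
  U: 233.9 − 1(87) − 1(38.84) = 108.1
  V: 0 + 1(87) = 87
  R: 0 + 2(38.84) = 77.68
  Q: 0 + 1(38.84) = 38.84

38.8 mol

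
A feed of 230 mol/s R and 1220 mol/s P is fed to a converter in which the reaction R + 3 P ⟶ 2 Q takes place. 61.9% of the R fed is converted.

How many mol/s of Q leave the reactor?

R reacted = 0.619 × 230 = 142.4 mol/s; ν_R = −1, so ξ = 142.4/1 = 142.4 mol/s.
Outlet amounts (n = n₀ + ν ξ):
  R: 230 − 1(142.4) = 87.63
  P: 1220 − 3(142.4) = 792.9
  Q: 0 + 2(142.4) = 284.7

285 mol/s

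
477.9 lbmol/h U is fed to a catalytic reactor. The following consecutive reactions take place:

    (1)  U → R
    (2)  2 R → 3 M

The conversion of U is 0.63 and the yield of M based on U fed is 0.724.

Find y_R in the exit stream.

0.119

Conversion of U: U consumed = 1ξ₁ = 0.63 × 477.9 → ξ₁ = 301.1 lbmol/h.
Yield of M: 3ξ₂ / 477.9 = 0.724 → ξ₂ = 115.3 lbmol/h.
Outlet amounts (n = n₀ + Σ ν·ξ):
  U: 477.9 − 1(301.1) = 176.8
  R: 0 + 1(301.1) − 2(115.3) = 70.41
  M: 0 + 3(115.3) = 346
Total out = 593.2 lbmol/h; y_R = 70.41 / 593.2 = 0.1187.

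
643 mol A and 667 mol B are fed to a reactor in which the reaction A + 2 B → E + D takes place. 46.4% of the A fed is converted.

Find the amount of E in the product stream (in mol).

A reacted = 0.464 × 643 = 298.4 mol; ν_A = −1, so ξ = 298.4/1 = 298.4 mol.
Outlet amounts (n = n₀ + ν ξ):
  A: 643 − 1(298.4) = 344.6
  B: 667 − 2(298.4) = 70.3
  E: 0 + 1(298.4) = 298.4
  D: 0 + 1(298.4) = 298.4

298 mol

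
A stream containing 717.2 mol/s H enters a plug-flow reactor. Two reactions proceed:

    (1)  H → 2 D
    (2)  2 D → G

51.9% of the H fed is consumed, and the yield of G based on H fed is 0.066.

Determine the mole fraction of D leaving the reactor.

0.624

Conversion of H: H consumed = 1ξ₁ = 0.519 × 717.2 → ξ₁ = 372.2 mol/s.
Yield of G: 1ξ₂ / 717.2 = 0.066 → ξ₂ = 47.34 mol/s.
Outlet amounts (n = n₀ + Σ ν·ξ):
  H: 717.2 − 1(372.2) = 345
  D: 0 + 2(372.2) − 2(47.34) = 649.8
  G: 0 + 1(47.34) = 47.34
Total out = 1042 mol/s; y_D = 649.8 / 1042 = 0.6235.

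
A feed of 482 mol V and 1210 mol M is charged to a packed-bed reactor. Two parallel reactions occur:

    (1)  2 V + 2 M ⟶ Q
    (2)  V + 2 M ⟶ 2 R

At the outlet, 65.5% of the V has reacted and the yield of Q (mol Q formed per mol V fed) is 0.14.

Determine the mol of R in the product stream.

362 mol

Yield of Q: 1ξ₁ / 482 = 0.14 → ξ₁ = 67.48 mol.
Conversion of V: 2ξ₁ + 1ξ₂ = 0.655 × 482 = 315.7 → ξ₂ = 180.8 mol.
Outlet amounts (n = n₀ + Σ ν·ξ):
  V: 482 − 2(67.48) − 1(180.8) = 166.3
  M: 1210 − 2(67.48) − 2(180.8) = 713.5
  Q: 0 + 1(67.48) = 67.48
  R: 0 + 2(180.8) = 361.5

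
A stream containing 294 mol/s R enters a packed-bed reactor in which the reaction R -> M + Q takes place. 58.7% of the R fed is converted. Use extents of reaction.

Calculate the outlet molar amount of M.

R reacted = 0.587 × 294 = 172.6 mol/s; ν_R = −1, so ξ = 172.6/1 = 172.6 mol/s.
Outlet amounts (n = n₀ + ν ξ):
  R: 294 − 1(172.6) = 121.4
  M: 0 + 1(172.6) = 172.6
  Q: 0 + 1(172.6) = 172.6

173 mol/s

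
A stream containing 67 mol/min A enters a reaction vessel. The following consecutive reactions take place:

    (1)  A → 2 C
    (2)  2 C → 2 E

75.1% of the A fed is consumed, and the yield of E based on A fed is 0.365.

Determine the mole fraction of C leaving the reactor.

0.649

Conversion of A: A consumed = 1ξ₁ = 0.751 × 67 → ξ₁ = 50.32 mol/min.
Yield of E: 2ξ₂ / 67 = 0.365 → ξ₂ = 12.23 mol/min.
Outlet amounts (n = n₀ + Σ ν·ξ):
  A: 67 − 1(50.32) = 16.68
  C: 0 + 2(50.32) − 2(12.23) = 76.18
  E: 0 + 2(12.23) = 24.45
Total out = 117.3 mol/min; y_C = 76.18 / 117.3 = 0.6493.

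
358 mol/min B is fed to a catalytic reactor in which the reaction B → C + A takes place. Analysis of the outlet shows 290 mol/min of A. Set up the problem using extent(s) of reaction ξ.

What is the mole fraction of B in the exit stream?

For A: n = n₀ + 1ξ → 290 = 0 + 1ξ, giving ξ = 290 mol/min.
Outlet amounts (n = n₀ + ν ξ):
  B: 358 − 1(290) = 68
  C: 0 + 1(290) = 290
  A: 0 + 1(290) = 290
Total out = 648 mol/min; y_B = 68 / 648 = 0.1049.

0.105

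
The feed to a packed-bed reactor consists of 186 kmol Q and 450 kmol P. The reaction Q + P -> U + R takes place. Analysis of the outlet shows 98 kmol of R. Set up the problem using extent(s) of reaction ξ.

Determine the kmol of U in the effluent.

98 kmol

For R: n = n₀ + 1ξ → 98 = 0 + 1ξ, giving ξ = 98 kmol.
Outlet amounts (n = n₀ + ν ξ):
  Q: 186 − 1(98) = 88
  P: 450 − 1(98) = 352
  U: 0 + 1(98) = 98
  R: 0 + 1(98) = 98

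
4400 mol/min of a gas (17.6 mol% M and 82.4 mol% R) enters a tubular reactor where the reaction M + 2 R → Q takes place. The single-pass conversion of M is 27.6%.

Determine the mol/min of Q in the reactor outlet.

M reacted = 0.276 × 774.4 = 213.7 mol/min; ν_M = −1, so ξ = 213.7/1 = 213.7 mol/min.
Outlet amounts (n = n₀ + ν ξ):
  M: 774.4 − 1(213.7) = 560.7
  R: 3626 − 2(213.7) = 3198
  Q: 0 + 1(213.7) = 213.7

214 mol/min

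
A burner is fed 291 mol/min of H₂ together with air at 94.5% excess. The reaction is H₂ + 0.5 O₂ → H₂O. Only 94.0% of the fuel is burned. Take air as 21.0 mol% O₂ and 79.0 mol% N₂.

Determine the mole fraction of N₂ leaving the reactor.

0.709

Stoichiometric O₂ = 0.5 × 291 = 145.5 mol/min; O₂ fed = 145.5 × 1.945 = 283 mol/min.
N₂ fed = 283 × 79/21 = 1065 mol/min.
Fuel reacted = 0.94 × 291 → ξ = 273.5 mol/min.
Outlet (n = n₀ + ν ξ):
  H₂: 291 − 1(273.5) = 17.46
  O₂: 283 − 0.5(273.5) = 146.2
  N₂: 1065 (inert)
  H₂O: 0 + 1(273.5) = 273.5
Total out = 1502 mol/min; y_N₂ = 1065 / 1502 = 0.7089.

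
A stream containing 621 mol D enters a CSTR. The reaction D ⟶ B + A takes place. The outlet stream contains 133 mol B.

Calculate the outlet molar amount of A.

For B: n = n₀ + 1ξ → 133 = 0 + 1ξ, giving ξ = 133 mol.
Outlet amounts (n = n₀ + ν ξ):
  D: 621 − 1(133) = 488
  B: 0 + 1(133) = 133
  A: 0 + 1(133) = 133

133 mol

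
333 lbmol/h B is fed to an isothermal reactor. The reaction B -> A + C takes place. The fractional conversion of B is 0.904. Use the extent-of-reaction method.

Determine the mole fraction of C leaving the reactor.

0.475

B reacted = 0.904 × 333 = 301 lbmol/h; ν_B = −1, so ξ = 301/1 = 301 lbmol/h.
Outlet amounts (n = n₀ + ν ξ):
  B: 333 − 1(301) = 31.97
  A: 0 + 1(301) = 301
  C: 0 + 1(301) = 301
Total out = 634 lbmol/h; y_C = 301 / 634 = 0.4748.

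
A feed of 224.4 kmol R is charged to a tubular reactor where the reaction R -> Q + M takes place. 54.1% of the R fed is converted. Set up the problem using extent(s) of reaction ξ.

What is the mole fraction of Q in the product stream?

0.351

R reacted = 0.541 × 224.4 = 121.4 kmol; ν_R = −1, so ξ = 121.4/1 = 121.4 kmol.
Outlet amounts (n = n₀ + ν ξ):
  R: 224.4 − 1(121.4) = 103
  Q: 0 + 1(121.4) = 121.4
  M: 0 + 1(121.4) = 121.4
Total out = 345.8 kmol; y_Q = 121.4 / 345.8 = 0.3511.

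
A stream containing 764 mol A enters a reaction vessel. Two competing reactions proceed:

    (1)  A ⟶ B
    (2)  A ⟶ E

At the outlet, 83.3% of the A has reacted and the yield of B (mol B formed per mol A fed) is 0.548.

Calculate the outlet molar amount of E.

Yield of B: 1ξ₁ / 764 = 0.548 → ξ₁ = 418.7 mol.
Conversion of A: 1ξ₁ + 1ξ₂ = 0.833 × 764 = 636.4 → ξ₂ = 217.7 mol.
Outlet amounts (n = n₀ + Σ ν·ξ):
  A: 764 − 1(418.7) − 1(217.7) = 127.6
  B: 0 + 1(418.7) = 418.7
  E: 0 + 1(217.7) = 217.7

218 mol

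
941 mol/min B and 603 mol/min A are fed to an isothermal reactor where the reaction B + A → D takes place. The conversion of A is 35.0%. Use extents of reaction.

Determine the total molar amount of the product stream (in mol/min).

1330 mol/min

A reacted = 0.35 × 603 = 211 mol/min; ν_A = −1, so ξ = 211/1 = 211 mol/min.
Outlet amounts (n = n₀ + ν ξ):
  B: 941 − 1(211) = 730
  A: 603 − 1(211) = 392
  D: 0 + 1(211) = 211
Total out = 730 + 392 + 211 = 1333 mol/min.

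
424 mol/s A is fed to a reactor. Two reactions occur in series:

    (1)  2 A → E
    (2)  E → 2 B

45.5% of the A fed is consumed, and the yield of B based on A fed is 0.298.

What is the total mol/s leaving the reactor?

391 mol/s

Conversion of A: A consumed = 2ξ₁ = 0.455 × 424 → ξ₁ = 96.46 mol/s.
Yield of B: 2ξ₂ / 424 = 0.298 → ξ₂ = 63.18 mol/s.
Outlet amounts (n = n₀ + Σ ν·ξ):
  A: 424 − 2(96.46) = 231.1
  E: 0 + 1(96.46) − 1(63.18) = 33.28
  B: 0 + 2(63.18) = 126.4
Total out = 231.1 + 33.28 + 126.4 = 390.7 mol/s.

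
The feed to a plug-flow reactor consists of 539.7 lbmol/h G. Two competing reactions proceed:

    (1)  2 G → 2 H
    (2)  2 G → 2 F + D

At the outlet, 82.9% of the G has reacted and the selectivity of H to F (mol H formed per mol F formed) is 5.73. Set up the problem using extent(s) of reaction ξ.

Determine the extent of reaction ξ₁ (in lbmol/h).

Conversion of G: G consumed = 0.829 × 539.7 = 447.4 lbmol/h = 2ξ₁ + 2ξ₂.
Selectivity: 2ξ₁ / (2ξ₂) = 5.73 → ξ₁ = 5.73 ξ₂.
Substitute: (2·5.73 + 2) ξ₂ = 447.4 → ξ₂ = 33.24 lbmol/h, ξ₁ = 190.5 lbmol/h.
Outlet amounts (n = n₀ + Σ ν·ξ):
  G: 539.7 − 2(190.5) − 2(33.24) = 92.29
  H: 0 + 2(190.5) = 380.9
  F: 0 + 2(33.24) = 66.48
  D: 0 + 1(33.24) = 33.24

ξ₁ = 190 lbmol/h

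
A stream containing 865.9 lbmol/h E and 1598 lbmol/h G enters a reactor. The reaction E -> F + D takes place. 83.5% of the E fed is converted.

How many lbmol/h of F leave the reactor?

E reacted = 0.835 × 865.9 = 723 lbmol/h; ν_E = −1, so ξ = 723/1 = 723 lbmol/h.
Outlet amounts (n = n₀ + ν ξ):
  E: 865.9 − 1(723) = 142.9
  F: 0 + 1(723) = 723
  D: 0 + 1(723) = 723
  G: 1598 (inert)

723 lbmol/h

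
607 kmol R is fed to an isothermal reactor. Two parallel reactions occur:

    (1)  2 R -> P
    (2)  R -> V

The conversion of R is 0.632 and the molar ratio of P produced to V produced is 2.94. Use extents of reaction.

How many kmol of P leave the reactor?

164 kmol

Conversion of R: R consumed = 0.632 × 607 = 383.6 kmol = 2ξ₁ + 1ξ₂.
Selectivity: 1ξ₁ / (1ξ₂) = 2.94 → ξ₁ = 2.94 ξ₂.
Substitute: (2·2.94 + 1) ξ₂ = 383.6 → ξ₂ = 55.76 kmol, ξ₁ = 163.9 kmol.
Outlet amounts (n = n₀ + Σ ν·ξ):
  R: 607 − 2(163.9) − 1(55.76) = 223.4
  P: 0 + 1(163.9) = 163.9
  V: 0 + 1(55.76) = 55.76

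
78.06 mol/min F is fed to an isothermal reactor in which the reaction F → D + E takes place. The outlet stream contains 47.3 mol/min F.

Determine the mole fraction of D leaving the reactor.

For F: n = n₀ − 1ξ → 47.3 = 78.06 − 1ξ, giving ξ = 30.76 mol/min.
Outlet amounts (n = n₀ + ν ξ):
  F: 78.06 − 1(30.76) = 47.3
  D: 0 + 1(30.76) = 30.76
  E: 0 + 1(30.76) = 30.76
Total out = 108.8 mol/min; y_D = 30.76 / 108.8 = 0.2827.

0.283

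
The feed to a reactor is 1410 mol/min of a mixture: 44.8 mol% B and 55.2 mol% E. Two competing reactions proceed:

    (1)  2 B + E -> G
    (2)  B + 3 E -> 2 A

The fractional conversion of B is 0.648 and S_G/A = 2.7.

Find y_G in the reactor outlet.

0.194

Conversion of B: B consumed = 0.648 × 631.7 = 409.3 mol/min = 2ξ₁ + 1ξ₂.
Selectivity: 1ξ₁ / (2ξ₂) = 2.7 → ξ₁ = 5.4 ξ₂.
Substitute: (2·5.4 + 1) ξ₂ = 409.3 → ξ₂ = 34.69 mol/min, ξ₁ = 187.3 mol/min.
Outlet amounts (n = n₀ + Σ ν·ξ):
  B: 631.7 − 2(187.3) − 1(34.69) = 222.4
  E: 778.3 − 1(187.3) − 3(34.69) = 486.9
  G: 0 + 1(187.3) = 187.3
  A: 0 + 2(34.69) = 69.38
Total out = 966 mol/min; y_G = 187.3 / 966 = 0.1939.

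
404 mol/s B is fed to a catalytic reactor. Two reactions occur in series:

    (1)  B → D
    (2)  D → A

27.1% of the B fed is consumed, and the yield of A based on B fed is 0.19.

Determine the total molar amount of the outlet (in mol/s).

Conversion of B: B consumed = 1ξ₁ = 0.271 × 404 → ξ₁ = 109.5 mol/s.
Yield of A: 1ξ₂ / 404 = 0.19 → ξ₂ = 76.76 mol/s.
Outlet amounts (n = n₀ + Σ ν·ξ):
  B: 404 − 1(109.5) = 294.5
  D: 0 + 1(109.5) − 1(76.76) = 32.72
  A: 0 + 1(76.76) = 76.76
Total out = 294.5 + 32.72 + 76.76 = 404 mol/s.

404 mol/s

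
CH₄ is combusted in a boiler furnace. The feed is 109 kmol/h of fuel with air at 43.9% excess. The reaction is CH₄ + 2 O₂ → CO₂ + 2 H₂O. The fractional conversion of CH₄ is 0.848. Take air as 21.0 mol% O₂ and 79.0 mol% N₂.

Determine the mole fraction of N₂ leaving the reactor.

0.736

Stoichiometric O₂ = 2 × 109 = 218 kmol/h; O₂ fed = 218 × 1.439 = 313.7 kmol/h.
N₂ fed = 313.7 × 79/21 = 1180 kmol/h.
Fuel reacted = 0.848 × 109 → ξ = 92.43 kmol/h.
Outlet (n = n₀ + ν ξ):
  CH₄: 109 − 1(92.43) = 16.57
  O₂: 313.7 − 2(92.43) = 128.8
  N₂: 1180 (inert)
  CO₂: 0 + 1(92.43) = 92.43
  H₂O: 0 + 2(92.43) = 184.9
Total out = 1603 kmol/h; y_N₂ = 1180 / 1603 = 0.7363.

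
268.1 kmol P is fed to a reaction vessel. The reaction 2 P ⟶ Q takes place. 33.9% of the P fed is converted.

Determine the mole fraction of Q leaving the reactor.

0.204

P reacted = 0.339 × 268.1 = 90.89 kmol; ν_P = −2, so ξ = 90.89/2 = 45.44 kmol.
Outlet amounts (n = n₀ + ν ξ):
  P: 268.1 − 2(45.44) = 177.2
  Q: 0 + 1(45.44) = 45.44
Total out = 222.7 kmol; y_Q = 45.44 / 222.7 = 0.2041.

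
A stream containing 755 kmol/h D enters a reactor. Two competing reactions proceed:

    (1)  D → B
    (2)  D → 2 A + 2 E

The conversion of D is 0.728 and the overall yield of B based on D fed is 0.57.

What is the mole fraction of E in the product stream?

Yield of B: 1ξ₁ / 755 = 0.57 → ξ₁ = 430.3 kmol/h.
Conversion of D: 1ξ₁ + 1ξ₂ = 0.728 × 755 = 549.6 → ξ₂ = 119.3 kmol/h.
Outlet amounts (n = n₀ + Σ ν·ξ):
  D: 755 − 1(430.3) − 1(119.3) = 205.4
  B: 0 + 1(430.3) = 430.3
  A: 0 + 2(119.3) = 238.6
  E: 0 + 2(119.3) = 238.6
Total out = 1113 kmol/h; y_E = 238.6 / 1113 = 0.2144.

0.214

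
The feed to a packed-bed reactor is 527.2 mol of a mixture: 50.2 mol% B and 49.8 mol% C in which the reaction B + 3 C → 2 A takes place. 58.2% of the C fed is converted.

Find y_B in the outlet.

C reacted = 0.582 × 262.5 = 152.8 mol; ν_C = −3, so ξ = 152.8/3 = 50.93 mol.
Outlet amounts (n = n₀ + ν ξ):
  B: 264.7 − 1(50.93) = 213.7
  C: 262.5 − 3(50.93) = 109.7
  A: 0 + 2(50.93) = 101.9
Total out = 425.3 mol; y_B = 213.7 / 425.3 = 0.5025.

0.502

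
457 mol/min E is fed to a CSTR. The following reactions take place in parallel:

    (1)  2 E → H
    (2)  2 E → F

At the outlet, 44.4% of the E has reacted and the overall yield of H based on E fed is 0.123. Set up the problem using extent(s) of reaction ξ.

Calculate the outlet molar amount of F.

Yield of H: 1ξ₁ / 457 = 0.123 → ξ₁ = 56.21 mol/min.
Conversion of E: 2ξ₁ + 2ξ₂ = 0.444 × 457 = 202.9 → ξ₂ = 45.24 mol/min.
Outlet amounts (n = n₀ + Σ ν·ξ):
  E: 457 − 2(56.21) − 2(45.24) = 254.1
  H: 0 + 1(56.21) = 56.21
  F: 0 + 1(45.24) = 45.24

45.2 mol/min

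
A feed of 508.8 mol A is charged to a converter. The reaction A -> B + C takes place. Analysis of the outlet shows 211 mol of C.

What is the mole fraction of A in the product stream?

For C: n = n₀ + 1ξ → 211 = 0 + 1ξ, giving ξ = 211 mol.
Outlet amounts (n = n₀ + ν ξ):
  A: 508.8 − 1(211) = 297.8
  B: 0 + 1(211) = 211
  C: 0 + 1(211) = 211
Total out = 719.8 mol; y_A = 297.8 / 719.8 = 0.4137.

0.414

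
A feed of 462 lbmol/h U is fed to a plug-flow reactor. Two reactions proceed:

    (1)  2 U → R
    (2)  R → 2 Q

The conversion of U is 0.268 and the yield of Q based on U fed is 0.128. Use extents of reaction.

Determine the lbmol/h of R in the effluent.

32.3 lbmol/h

Conversion of U: U consumed = 2ξ₁ = 0.268 × 462 → ξ₁ = 61.91 lbmol/h.
Yield of Q: 2ξ₂ / 462 = 0.128 → ξ₂ = 29.57 lbmol/h.
Outlet amounts (n = n₀ + Σ ν·ξ):
  U: 462 − 2(61.91) = 338.2
  R: 0 + 1(61.91) − 1(29.57) = 32.34
  Q: 0 + 2(29.57) = 59.14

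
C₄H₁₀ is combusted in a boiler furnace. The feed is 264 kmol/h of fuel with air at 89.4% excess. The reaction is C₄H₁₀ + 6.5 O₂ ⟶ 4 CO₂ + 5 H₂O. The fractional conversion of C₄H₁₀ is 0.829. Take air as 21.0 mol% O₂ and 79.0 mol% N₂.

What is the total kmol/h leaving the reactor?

16100 kmol/h

Stoichiometric O₂ = 6.5 × 264 = 1716 kmol/h; O₂ fed = 1716 × 1.894 = 3250 kmol/h.
N₂ fed = 3250 × 79/21 = 12230 kmol/h.
Fuel reacted = 0.829 × 264 → ξ = 218.9 kmol/h.
Outlet (n = n₀ + ν ξ):
  C₄H₁₀: 264 − 1(218.9) = 45.14
  O₂: 3250 − 6.5(218.9) = 1828
  N₂: 12230 (inert)
  CO₂: 0 + 4(218.9) = 875.4
  H₂O: 0 + 5(218.9) = 1094
Total out = 45.14 + 1828 + 12230 + 875.4 + 1094 = 16070 kmol/h.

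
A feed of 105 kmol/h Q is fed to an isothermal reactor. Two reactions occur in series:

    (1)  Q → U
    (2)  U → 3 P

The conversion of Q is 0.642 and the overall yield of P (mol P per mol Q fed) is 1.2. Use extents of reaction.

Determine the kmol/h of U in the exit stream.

25.4 kmol/h

Conversion of Q: Q consumed = 1ξ₁ = 0.642 × 105 → ξ₁ = 67.41 kmol/h.
Yield of P: 3ξ₂ / 105 = 1.2 → ξ₂ = 42 kmol/h.
Outlet amounts (n = n₀ + Σ ν·ξ):
  Q: 105 − 1(67.41) = 37.59
  U: 0 + 1(67.41) − 1(42) = 25.41
  P: 0 + 3(42) = 126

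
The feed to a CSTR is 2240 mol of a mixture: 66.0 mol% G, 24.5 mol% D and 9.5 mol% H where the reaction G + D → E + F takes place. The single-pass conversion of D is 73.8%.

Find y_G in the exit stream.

D reacted = 0.738 × 548.8 = 405 mol; ν_D = −1, so ξ = 405/1 = 405 mol.
Outlet amounts (n = n₀ + ν ξ):
  G: 1478 − 1(405) = 1073
  D: 548.8 − 1(405) = 143.8
  E: 0 + 1(405) = 405
  F: 0 + 1(405) = 405
  H: 212.8 (inert)
Total out = 2240 mol; y_G = 1073 / 2240 = 0.4792.

0.479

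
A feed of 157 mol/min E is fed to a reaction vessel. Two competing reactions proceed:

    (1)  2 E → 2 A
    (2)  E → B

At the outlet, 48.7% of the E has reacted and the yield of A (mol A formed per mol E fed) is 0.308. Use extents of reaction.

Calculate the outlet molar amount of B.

28.1 mol/min

Yield of A: 2ξ₁ / 157 = 0.308 → ξ₁ = 24.18 mol/min.
Conversion of E: 2ξ₁ + 1ξ₂ = 0.487 × 157 = 76.46 → ξ₂ = 28.1 mol/min.
Outlet amounts (n = n₀ + Σ ν·ξ):
  E: 157 − 2(24.18) − 1(28.1) = 80.54
  A: 0 + 2(24.18) = 48.36
  B: 0 + 1(28.1) = 28.1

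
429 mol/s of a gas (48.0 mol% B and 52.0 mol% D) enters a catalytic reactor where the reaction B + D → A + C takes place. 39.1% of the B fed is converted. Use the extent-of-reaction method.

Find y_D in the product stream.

0.332

B reacted = 0.391 × 205.9 = 80.51 mol/s; ν_B = −1, so ξ = 80.51/1 = 80.51 mol/s.
Outlet amounts (n = n₀ + ν ξ):
  B: 205.9 − 1(80.51) = 125.4
  D: 223.1 − 1(80.51) = 142.6
  A: 0 + 1(80.51) = 80.51
  C: 0 + 1(80.51) = 80.51
Total out = 429 mol/s; y_D = 142.6 / 429 = 0.3323.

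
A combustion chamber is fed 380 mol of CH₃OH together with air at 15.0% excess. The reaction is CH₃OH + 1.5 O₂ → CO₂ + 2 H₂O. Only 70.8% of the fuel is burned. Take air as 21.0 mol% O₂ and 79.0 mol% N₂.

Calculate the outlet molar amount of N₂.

2470 mol

Stoichiometric O₂ = 1.5 × 380 = 570 mol; O₂ fed = 570 × 1.150 = 655.5 mol.
N₂ fed = 655.5 × 79/21 = 2466 mol.
Fuel reacted = 0.708 × 380 → ξ = 269 mol.
Outlet (n = n₀ + ν ξ):
  CH₃OH: 380 − 1(269) = 111
  O₂: 655.5 − 1.5(269) = 251.9
  N₂: 2466 (inert)
  CO₂: 0 + 1(269) = 269
  H₂O: 0 + 2(269) = 538.1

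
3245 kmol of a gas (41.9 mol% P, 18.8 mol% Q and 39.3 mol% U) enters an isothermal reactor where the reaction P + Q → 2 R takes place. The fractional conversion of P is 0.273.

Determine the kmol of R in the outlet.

742 kmol

P reacted = 0.273 × 1360 = 371.2 kmol; ν_P = −1, so ξ = 371.2/1 = 371.2 kmol.
Outlet amounts (n = n₀ + ν ξ):
  P: 1360 − 1(371.2) = 988.5
  Q: 610.1 − 1(371.2) = 238.9
  R: 0 + 2(371.2) = 742.4
  U: 1275 (inert)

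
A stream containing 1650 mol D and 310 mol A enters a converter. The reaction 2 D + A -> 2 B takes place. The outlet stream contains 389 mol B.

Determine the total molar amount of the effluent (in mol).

For B: n = n₀ + 2ξ → 389 = 0 + 2ξ, giving ξ = 194.5 mol.
Outlet amounts (n = n₀ + ν ξ):
  D: 1650 − 2(194.5) = 1261
  A: 310 − 1(194.5) = 115.5
  B: 0 + 2(194.5) = 389
Total out = 1261 + 115.5 + 389 = 1766 mol.

1770 mol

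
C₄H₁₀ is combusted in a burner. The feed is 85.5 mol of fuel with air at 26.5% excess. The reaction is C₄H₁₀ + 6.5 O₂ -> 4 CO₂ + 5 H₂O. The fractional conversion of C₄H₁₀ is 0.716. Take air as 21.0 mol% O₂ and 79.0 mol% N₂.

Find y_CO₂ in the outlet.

0.0695

Stoichiometric O₂ = 6.5 × 85.5 = 555.8 mol; O₂ fed = 555.8 × 1.265 = 703 mol.
N₂ fed = 703 × 79/21 = 2645 mol.
Fuel reacted = 0.716 × 85.5 → ξ = 61.22 mol.
Outlet (n = n₀ + ν ξ):
  C₄H₁₀: 85.5 − 1(61.22) = 24.28
  O₂: 703 − 6.5(61.22) = 305.1
  N₂: 2645 (inert)
  CO₂: 0 + 4(61.22) = 244.9
  H₂O: 0 + 5(61.22) = 306.1
Total out = 3525 mol; y_CO₂ = 244.9 / 3525 = 0.06947.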